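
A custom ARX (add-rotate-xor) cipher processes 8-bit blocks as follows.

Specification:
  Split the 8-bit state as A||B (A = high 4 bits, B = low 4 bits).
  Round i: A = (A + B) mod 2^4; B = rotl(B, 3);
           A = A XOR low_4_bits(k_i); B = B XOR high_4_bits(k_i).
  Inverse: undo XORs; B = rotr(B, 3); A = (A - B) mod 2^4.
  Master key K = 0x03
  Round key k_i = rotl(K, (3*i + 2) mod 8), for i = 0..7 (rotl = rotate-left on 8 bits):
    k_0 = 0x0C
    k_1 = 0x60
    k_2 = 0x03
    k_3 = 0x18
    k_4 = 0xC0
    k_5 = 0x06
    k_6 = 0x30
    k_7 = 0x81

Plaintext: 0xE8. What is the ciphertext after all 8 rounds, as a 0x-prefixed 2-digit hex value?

s_0 = plaintext = 0xE8
s_1 = Round(s_0, k_0) = 0xA4
s_2 = Round(s_1, k_1) = 0xE4
s_3 = Round(s_2, k_2) = 0x12
s_4 = Round(s_3, k_3) = 0xB0
s_5 = Round(s_4, k_4) = 0xBC
s_6 = Round(s_5, k_5) = 0x16
s_7 = Round(s_6, k_6) = 0x70
s_8 = Round(s_7, k_7) = 0x68

0x68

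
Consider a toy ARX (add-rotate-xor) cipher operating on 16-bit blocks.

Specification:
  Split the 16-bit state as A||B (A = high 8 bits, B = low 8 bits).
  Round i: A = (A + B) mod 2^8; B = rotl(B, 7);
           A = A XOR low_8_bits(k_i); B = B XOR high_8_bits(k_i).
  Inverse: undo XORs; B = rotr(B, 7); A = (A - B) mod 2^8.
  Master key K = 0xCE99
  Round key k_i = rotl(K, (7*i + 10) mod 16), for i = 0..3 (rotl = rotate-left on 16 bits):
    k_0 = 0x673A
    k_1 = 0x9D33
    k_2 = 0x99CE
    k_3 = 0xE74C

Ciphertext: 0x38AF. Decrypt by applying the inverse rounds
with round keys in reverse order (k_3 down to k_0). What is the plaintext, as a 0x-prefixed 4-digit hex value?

0x46F0

s_0 = ciphertext = 0x38AF
s_1 = InvRound(s_0, k_3) = 0xE490
s_2 = InvRound(s_1, k_2) = 0x1812
s_3 = InvRound(s_2, k_1) = 0x0C1F
s_4 = InvRound(s_3, k_0) = 0x46F0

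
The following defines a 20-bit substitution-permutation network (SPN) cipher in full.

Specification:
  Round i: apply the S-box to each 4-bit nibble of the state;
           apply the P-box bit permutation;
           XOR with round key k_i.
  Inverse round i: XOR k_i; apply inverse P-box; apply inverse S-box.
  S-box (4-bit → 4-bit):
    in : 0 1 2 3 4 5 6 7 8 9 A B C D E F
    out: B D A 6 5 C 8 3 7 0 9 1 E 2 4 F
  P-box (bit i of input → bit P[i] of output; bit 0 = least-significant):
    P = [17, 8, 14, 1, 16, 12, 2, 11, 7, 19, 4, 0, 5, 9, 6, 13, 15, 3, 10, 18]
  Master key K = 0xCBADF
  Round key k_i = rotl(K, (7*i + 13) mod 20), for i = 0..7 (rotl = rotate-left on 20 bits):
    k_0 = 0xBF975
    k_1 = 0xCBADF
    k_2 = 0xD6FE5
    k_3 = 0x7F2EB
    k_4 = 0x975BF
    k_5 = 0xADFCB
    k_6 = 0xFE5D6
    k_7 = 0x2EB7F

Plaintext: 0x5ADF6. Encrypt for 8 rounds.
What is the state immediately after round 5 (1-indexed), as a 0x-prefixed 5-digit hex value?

0x8C36B

s_0 = plaintext = 0x5ADF6
s_1 = Round(s_0, k_0) = 0x6C553
s_2 = Round(s_1, k_1) = 0x8D18A
s_3 = Round(s_2, k_2) = 0xEF97A
s_4 = Round(s_3, k_3) = 0x4C489
s_5 = Round(s_4, k_4) = 0x8C36B
s_6 = Round(s_5, k_5) = 0x07193
s_7 = Round(s_6, k_6) = 0xB266F
s_8 = Round(s_7, k_7) = 0x0007C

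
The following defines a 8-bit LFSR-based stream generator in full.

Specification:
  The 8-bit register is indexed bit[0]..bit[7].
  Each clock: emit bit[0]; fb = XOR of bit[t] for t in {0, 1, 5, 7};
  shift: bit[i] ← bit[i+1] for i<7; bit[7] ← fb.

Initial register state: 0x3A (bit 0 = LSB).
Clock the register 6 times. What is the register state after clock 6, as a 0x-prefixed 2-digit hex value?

reg_0 = 0x3A
clock 1: out=0, reg = 0x1D
clock 2: out=1, reg = 0x8E
clock 3: out=0, reg = 0x47
clock 4: out=1, reg = 0x23
clock 5: out=1, reg = 0x91
clock 6: out=1, reg = 0x48

0x48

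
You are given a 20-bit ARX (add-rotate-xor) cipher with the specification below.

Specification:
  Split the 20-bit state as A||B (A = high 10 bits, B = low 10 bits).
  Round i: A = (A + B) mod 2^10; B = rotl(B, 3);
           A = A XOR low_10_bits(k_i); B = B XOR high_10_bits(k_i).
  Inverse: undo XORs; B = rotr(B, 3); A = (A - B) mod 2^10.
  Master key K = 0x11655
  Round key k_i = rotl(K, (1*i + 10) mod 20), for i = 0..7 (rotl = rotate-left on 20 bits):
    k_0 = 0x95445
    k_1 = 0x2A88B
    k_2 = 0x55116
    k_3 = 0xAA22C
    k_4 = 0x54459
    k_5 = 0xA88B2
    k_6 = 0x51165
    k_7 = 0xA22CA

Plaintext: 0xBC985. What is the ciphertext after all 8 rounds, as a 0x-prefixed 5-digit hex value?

s_0 = plaintext = 0xBC985
s_1 = Round(s_0, k_0) = 0x0CA7E
s_2 = Round(s_1, k_1) = 0x8EF5E
s_3 = Round(s_2, k_2) = 0x23FA2
s_4 = Round(s_3, k_3) = 0x877BF
s_5 = Round(s_4, k_4) = 0x614AE
s_6 = Round(s_5, k_5) = 0xA07D3
s_7 = Round(s_6, k_6) = 0xCC7DB
s_8 = Round(s_7, k_7) = 0x71857

0x71857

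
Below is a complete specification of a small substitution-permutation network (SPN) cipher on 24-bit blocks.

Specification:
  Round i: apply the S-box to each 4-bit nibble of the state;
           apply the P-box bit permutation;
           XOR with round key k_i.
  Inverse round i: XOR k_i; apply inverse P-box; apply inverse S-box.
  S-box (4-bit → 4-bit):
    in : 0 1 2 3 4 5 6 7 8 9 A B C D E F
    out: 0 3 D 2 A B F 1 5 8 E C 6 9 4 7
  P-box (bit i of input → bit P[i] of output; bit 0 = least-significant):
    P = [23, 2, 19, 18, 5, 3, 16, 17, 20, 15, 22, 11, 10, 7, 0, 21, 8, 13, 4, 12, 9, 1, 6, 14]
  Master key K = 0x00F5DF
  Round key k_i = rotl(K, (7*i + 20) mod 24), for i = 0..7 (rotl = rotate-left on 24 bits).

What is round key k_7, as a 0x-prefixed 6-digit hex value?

0xE01EBB

K = 0x00F5DF
k_0 = rotl(K, (7*0+20) mod 24) = rotl(K, 20) = 0xF00F5D
k_1 = rotl(K, (7*1+20) mod 24) = rotl(K, 3) = 0x07AEF8
k_2 = rotl(K, (7*2+20) mod 24) = rotl(K, 10) = 0xD77C03
k_3 = rotl(K, (7*3+20) mod 24) = rotl(K, 17) = 0xBE01EB
k_4 = rotl(K, (7*4+20) mod 24) = rotl(K, 0) = 0x00F5DF
k_5 = rotl(K, (7*5+20) mod 24) = rotl(K, 7) = 0x7AEF80
k_6 = rotl(K, (7*6+20) mod 24) = rotl(K, 14) = 0x77C03D
k_7 = rotl(K, (7*7+20) mod 24) = rotl(K, 21) = 0xE01EBB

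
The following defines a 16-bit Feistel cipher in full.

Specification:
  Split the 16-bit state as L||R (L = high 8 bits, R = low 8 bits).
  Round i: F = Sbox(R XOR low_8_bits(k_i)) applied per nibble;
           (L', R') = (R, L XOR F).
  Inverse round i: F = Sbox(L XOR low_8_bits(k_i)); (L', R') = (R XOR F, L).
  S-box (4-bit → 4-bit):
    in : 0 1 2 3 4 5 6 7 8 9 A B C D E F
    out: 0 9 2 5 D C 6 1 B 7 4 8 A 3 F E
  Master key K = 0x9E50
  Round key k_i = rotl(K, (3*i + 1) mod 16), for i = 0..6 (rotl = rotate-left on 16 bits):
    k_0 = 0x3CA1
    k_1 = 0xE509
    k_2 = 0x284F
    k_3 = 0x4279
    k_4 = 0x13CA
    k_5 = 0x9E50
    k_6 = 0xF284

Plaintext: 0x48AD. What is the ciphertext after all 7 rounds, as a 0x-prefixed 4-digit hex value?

s_0 = plaintext = 0x48AD
s_1 = Round(s_0, k_0) = 0xAD42
s_2 = Round(s_1, k_1) = 0x4275
s_3 = Round(s_2, k_2) = 0x7516
s_4 = Round(s_3, k_3) = 0x161B
s_5 = Round(s_4, k_4) = 0x1B2F
s_6 = Round(s_5, k_5) = 0x2F05
s_7 = Round(s_6, k_6) = 0x0596

0x0596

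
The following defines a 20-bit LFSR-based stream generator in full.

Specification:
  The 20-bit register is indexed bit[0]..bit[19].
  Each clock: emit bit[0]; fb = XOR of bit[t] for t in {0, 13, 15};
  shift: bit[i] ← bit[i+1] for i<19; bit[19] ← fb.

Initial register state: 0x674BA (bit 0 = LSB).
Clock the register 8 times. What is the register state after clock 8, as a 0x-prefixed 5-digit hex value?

reg_0 = 0x674BA
clock 1: out=0, reg = 0xB3A5D
clock 2: out=1, reg = 0x59D2E
clock 3: out=0, reg = 0xACE97
clock 4: out=1, reg = 0x5674B
clock 5: out=1, reg = 0x2B3A5
clock 6: out=1, reg = 0x959D2
clock 7: out=0, reg = 0x4ACE9
clock 8: out=1, reg = 0xA5674

0xA5674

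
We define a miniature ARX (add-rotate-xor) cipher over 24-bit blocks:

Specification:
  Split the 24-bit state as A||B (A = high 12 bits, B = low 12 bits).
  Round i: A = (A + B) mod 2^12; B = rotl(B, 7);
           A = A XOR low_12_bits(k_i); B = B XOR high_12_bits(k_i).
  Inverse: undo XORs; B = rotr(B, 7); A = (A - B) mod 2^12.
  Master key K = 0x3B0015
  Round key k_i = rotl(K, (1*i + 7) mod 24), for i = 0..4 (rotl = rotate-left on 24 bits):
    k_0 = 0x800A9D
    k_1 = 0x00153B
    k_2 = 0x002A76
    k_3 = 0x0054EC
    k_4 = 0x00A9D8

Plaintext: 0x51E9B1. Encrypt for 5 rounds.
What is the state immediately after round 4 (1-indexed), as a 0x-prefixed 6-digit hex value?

0x47FB18

s_0 = plaintext = 0x51E9B1
s_1 = Round(s_0, k_0) = 0x4520CD
s_2 = Round(s_1, k_1) = 0x024687
s_3 = Round(s_2, k_2) = 0xCDD3B6
s_4 = Round(s_3, k_3) = 0x47FB18
s_5 = Round(s_4, k_4) = 0x64FC52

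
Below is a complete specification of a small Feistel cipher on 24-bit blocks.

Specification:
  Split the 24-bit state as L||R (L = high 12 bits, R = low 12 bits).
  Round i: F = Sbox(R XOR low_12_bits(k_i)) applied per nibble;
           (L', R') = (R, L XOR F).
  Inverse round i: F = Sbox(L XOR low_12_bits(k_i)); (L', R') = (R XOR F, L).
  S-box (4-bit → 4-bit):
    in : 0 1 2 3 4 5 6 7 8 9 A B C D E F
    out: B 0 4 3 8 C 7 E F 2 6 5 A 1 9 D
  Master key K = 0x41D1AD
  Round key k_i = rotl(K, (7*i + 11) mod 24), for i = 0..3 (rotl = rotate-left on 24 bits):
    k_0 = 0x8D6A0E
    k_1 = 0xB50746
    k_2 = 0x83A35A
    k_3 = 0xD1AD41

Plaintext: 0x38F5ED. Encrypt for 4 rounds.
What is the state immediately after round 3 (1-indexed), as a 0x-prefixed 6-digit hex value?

s_0 = plaintext = 0x38F5ED
s_1 = Round(s_0, k_0) = 0x5EDE1C
s_2 = Round(s_1, k_1) = 0xE1C72B
s_3 = Round(s_2, k_2) = 0x72B6FC
s_4 = Round(s_3, k_3) = 0x6FC27A

0x72B6FC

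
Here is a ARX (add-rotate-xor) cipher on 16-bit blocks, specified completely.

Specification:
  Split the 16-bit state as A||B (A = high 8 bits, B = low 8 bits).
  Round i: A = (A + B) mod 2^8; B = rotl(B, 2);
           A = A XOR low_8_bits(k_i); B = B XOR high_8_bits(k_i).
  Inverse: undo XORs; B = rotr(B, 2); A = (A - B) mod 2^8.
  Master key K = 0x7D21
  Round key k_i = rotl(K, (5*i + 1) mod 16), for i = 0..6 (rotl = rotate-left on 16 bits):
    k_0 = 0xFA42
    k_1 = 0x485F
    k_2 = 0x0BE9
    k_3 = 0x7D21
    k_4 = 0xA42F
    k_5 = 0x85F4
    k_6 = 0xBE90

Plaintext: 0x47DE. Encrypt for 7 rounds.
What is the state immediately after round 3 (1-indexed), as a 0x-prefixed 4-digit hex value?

0xEC32

s_0 = plaintext = 0x47DE
s_1 = Round(s_0, k_0) = 0x6781
s_2 = Round(s_1, k_1) = 0xB74E
s_3 = Round(s_2, k_2) = 0xEC32
s_4 = Round(s_3, k_3) = 0x3FB5
s_5 = Round(s_4, k_4) = 0xDB72
s_6 = Round(s_5, k_5) = 0xB94C
s_7 = Round(s_6, k_6) = 0x958F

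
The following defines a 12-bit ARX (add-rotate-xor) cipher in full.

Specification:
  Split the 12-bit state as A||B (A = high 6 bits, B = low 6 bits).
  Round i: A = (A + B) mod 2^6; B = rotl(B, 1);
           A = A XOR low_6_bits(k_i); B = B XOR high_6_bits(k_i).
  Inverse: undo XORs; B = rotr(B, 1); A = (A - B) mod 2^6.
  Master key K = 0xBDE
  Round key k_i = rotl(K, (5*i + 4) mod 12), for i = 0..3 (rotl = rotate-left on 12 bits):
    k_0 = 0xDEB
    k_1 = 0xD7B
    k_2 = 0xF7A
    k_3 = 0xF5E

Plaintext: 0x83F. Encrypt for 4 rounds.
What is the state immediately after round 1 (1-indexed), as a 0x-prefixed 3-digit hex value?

s_0 = plaintext = 0x83F
s_1 = Round(s_0, k_0) = 0xD08
s_2 = Round(s_1, k_1) = 0x1E5
s_3 = Round(s_2, k_2) = 0x5B6
s_4 = Round(s_3, k_3) = 0x490

0xD08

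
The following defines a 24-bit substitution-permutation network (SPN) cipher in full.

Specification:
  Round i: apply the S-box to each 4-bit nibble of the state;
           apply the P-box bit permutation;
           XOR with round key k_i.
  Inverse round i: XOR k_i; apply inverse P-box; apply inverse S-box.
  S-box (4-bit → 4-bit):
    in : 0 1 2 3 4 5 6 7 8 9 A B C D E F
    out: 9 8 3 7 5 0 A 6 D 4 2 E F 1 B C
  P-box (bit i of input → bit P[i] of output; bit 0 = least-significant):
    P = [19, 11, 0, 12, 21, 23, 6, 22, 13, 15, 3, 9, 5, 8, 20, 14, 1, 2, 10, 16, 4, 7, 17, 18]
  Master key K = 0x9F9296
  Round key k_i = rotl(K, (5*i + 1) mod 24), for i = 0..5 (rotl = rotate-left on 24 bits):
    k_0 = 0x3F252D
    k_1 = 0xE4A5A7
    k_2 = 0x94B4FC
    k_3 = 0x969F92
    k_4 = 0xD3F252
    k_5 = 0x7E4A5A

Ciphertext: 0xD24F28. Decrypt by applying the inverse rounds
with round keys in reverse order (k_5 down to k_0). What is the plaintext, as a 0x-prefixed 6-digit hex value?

s_0 = ciphertext = 0xD24F28
s_1 = InvRound(s_0, k_5) = 0x04253D
s_2 = InvRound(s_1, k_4) = 0xFCCBBF
s_3 = InvRound(s_2, k_3) = 0x970908
s_4 = InvRound(s_3, k_2) = 0x3B2296
s_5 = InvRound(s_4, k_1) = 0x8F3664
s_6 = InvRound(s_5, k_0) = 0x557F3F

0x557F3F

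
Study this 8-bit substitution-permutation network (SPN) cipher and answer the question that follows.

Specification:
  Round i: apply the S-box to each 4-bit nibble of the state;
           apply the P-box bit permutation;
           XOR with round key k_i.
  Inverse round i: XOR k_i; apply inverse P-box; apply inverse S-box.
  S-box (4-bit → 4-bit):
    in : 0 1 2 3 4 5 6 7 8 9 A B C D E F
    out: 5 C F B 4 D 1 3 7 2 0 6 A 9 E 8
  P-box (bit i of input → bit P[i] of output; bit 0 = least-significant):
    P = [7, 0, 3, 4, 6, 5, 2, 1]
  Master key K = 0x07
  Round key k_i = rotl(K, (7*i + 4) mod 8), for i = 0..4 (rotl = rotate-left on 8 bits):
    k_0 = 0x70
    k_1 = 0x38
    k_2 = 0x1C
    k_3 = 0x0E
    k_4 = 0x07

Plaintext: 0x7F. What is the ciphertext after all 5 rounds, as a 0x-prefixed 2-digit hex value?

s_0 = plaintext = 0x7F
s_1 = Round(s_0, k_0) = 0x00
s_2 = Round(s_1, k_1) = 0xF4
s_3 = Round(s_2, k_2) = 0x16
s_4 = Round(s_3, k_3) = 0x88
s_5 = Round(s_4, k_4) = 0xEA

0xEA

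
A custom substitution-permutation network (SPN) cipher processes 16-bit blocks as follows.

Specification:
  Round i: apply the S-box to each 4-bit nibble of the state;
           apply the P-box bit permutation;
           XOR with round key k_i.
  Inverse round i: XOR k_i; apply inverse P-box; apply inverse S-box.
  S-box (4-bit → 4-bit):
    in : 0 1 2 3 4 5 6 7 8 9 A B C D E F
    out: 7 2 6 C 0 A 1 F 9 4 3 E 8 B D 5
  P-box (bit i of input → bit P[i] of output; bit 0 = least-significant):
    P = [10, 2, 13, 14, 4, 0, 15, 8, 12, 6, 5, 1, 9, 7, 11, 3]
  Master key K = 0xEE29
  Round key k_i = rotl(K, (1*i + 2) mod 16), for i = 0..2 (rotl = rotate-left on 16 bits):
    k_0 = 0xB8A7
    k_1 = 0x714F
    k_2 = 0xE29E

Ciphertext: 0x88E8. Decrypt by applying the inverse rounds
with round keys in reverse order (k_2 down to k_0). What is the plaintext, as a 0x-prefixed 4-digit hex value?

s_0 = ciphertext = 0x88E8
s_1 = InvRound(s_0, k_2) = 0xFB6B
s_2 = InvRound(s_1, k_1) = 0xF991
s_3 = InvRound(s_2, k_0) = 0x4385

0x4385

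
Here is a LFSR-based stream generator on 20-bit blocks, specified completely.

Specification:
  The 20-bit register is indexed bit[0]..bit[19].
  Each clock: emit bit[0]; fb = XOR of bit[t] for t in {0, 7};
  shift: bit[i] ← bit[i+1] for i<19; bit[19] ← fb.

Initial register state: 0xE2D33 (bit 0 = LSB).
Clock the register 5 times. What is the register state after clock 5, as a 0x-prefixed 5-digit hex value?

reg_0 = 0xE2D33
clock 1: out=1, reg = 0xF1699
clock 2: out=1, reg = 0x78B4C
clock 3: out=0, reg = 0x3C5A6
clock 4: out=0, reg = 0x9E2D3
clock 5: out=1, reg = 0x4F169

0x4F169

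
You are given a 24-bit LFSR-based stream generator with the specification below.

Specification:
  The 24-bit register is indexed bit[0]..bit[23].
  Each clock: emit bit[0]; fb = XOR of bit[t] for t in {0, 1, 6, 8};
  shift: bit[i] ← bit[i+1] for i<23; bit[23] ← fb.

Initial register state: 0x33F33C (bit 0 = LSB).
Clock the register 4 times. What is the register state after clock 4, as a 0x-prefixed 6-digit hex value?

0xD33F33

reg_0 = 0x33F33C
clock 1: out=0, reg = 0x99F99E
clock 2: out=0, reg = 0x4CFCCF
clock 3: out=1, reg = 0xA67E67
clock 4: out=1, reg = 0xD33F33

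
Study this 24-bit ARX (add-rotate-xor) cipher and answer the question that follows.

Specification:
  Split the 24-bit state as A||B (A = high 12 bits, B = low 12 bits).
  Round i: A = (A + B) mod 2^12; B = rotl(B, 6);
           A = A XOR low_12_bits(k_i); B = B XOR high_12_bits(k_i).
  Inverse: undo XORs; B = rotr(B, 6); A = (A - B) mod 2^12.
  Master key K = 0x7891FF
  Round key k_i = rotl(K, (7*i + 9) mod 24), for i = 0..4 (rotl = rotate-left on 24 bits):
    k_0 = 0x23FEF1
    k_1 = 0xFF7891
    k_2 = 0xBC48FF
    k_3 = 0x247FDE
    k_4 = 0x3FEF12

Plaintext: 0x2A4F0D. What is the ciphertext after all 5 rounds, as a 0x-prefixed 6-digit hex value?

0xA5554F

s_0 = plaintext = 0x2A4F0D
s_1 = Round(s_0, k_0) = 0xF40143
s_2 = Round(s_1, k_1) = 0x812F32
s_3 = Round(s_2, k_2) = 0xFBB778
s_4 = Round(s_3, k_3) = 0x8EDC5A
s_5 = Round(s_4, k_4) = 0xA5554F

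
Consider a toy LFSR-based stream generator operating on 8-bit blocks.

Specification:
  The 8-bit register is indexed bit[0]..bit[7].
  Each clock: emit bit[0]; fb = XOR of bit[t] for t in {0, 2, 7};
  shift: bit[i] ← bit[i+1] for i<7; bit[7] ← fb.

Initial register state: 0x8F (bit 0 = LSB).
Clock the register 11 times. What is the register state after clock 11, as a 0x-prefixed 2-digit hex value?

reg_0 = 0x8F
clock 1: out=1, reg = 0xC7
clock 2: out=1, reg = 0xE3
clock 3: out=1, reg = 0x71
clock 4: out=1, reg = 0xB8
clock 5: out=0, reg = 0xDC
clock 6: out=0, reg = 0x6E
clock 7: out=0, reg = 0xB7
clock 8: out=1, reg = 0xDB
clock 9: out=1, reg = 0x6D
clock 10: out=1, reg = 0x36
clock 11: out=0, reg = 0x9B

0x9B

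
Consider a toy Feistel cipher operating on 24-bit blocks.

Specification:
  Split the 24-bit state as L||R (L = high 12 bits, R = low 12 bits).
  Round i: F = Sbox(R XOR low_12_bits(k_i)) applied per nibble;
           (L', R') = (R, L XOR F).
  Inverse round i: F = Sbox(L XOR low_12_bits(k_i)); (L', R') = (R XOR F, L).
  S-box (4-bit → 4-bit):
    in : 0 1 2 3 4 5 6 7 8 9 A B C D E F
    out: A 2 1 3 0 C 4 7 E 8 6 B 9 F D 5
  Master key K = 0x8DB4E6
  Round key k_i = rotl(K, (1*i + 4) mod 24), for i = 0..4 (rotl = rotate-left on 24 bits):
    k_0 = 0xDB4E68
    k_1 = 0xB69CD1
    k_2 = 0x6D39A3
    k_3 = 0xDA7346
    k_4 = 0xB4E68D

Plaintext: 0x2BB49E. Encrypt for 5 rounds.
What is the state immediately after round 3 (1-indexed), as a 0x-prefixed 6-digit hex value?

0xAA3745

s_0 = plaintext = 0x2BB49E
s_1 = Round(s_0, k_0) = 0x49E4EF
s_2 = Round(s_1, k_1) = 0x4EFAA3
s_3 = Round(s_2, k_2) = 0xAA3745
s_4 = Round(s_3, k_3) = 0x745A00
s_5 = Round(s_4, k_4) = 0xA00EAA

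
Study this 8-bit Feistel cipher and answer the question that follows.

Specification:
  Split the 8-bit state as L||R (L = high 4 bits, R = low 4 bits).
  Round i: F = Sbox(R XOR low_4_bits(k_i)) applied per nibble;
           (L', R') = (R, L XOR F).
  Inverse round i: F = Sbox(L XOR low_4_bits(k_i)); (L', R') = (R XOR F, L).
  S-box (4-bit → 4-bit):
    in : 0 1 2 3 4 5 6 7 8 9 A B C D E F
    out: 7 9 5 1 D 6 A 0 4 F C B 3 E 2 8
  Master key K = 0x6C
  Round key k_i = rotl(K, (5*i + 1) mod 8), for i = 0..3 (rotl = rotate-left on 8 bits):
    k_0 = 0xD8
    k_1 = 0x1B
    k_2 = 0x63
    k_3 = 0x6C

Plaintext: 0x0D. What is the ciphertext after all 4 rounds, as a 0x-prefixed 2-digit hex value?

s_0 = plaintext = 0x0D
s_1 = Round(s_0, k_0) = 0xD6
s_2 = Round(s_1, k_1) = 0x63
s_3 = Round(s_2, k_2) = 0x31
s_4 = Round(s_3, k_3) = 0x1D

0x1D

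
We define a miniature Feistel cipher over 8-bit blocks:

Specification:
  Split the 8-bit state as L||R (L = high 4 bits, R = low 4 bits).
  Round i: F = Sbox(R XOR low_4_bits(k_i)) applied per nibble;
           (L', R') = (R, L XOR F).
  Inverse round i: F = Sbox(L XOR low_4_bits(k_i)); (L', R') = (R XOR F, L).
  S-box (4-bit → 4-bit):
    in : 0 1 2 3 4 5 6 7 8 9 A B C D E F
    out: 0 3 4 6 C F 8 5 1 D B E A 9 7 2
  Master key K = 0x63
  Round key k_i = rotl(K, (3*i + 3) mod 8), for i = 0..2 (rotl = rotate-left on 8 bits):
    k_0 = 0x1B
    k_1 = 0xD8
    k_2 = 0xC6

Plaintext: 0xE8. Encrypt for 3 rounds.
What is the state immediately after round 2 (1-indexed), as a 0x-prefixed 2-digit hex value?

s_0 = plaintext = 0xE8
s_1 = Round(s_0, k_0) = 0x88
s_2 = Round(s_1, k_1) = 0x88
s_3 = Round(s_2, k_2) = 0x8F

0x88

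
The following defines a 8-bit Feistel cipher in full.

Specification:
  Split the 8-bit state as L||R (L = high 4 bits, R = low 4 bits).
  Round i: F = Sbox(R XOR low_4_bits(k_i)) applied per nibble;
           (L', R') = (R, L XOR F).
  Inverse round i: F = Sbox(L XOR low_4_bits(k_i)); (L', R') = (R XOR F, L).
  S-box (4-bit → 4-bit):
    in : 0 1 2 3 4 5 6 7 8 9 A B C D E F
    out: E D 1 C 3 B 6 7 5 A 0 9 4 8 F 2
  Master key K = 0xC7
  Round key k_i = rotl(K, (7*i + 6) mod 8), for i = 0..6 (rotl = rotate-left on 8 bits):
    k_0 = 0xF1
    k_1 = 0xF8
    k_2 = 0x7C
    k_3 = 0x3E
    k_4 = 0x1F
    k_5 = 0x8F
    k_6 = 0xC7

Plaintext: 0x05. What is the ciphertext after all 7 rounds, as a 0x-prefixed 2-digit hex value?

0xE5

s_0 = plaintext = 0x05
s_1 = Round(s_0, k_0) = 0x53
s_2 = Round(s_1, k_1) = 0x3C
s_3 = Round(s_2, k_2) = 0xCD
s_4 = Round(s_3, k_3) = 0xD0
s_5 = Round(s_4, k_4) = 0x0F
s_6 = Round(s_5, k_5) = 0xFE
s_7 = Round(s_6, k_6) = 0xE5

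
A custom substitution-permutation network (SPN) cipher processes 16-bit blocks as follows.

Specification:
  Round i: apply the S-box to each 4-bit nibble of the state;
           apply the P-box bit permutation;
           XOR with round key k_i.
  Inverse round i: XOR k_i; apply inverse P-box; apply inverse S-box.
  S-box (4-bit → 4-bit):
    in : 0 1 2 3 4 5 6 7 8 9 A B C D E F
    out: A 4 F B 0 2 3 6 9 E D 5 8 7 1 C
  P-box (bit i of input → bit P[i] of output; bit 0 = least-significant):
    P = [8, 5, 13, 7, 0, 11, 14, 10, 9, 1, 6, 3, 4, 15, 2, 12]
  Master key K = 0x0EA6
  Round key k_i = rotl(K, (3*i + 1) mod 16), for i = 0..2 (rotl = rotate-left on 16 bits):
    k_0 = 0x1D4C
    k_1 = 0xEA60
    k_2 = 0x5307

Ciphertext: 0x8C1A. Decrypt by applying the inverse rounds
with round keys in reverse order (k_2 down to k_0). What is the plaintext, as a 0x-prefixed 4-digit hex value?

0xEA9B

s_0 = ciphertext = 0x8C1A
s_1 = InvRound(s_0, k_2) = 0x282E
s_2 = InvRound(s_1, k_1) = 0x7214
s_3 = InvRound(s_2, k_0) = 0xEA9B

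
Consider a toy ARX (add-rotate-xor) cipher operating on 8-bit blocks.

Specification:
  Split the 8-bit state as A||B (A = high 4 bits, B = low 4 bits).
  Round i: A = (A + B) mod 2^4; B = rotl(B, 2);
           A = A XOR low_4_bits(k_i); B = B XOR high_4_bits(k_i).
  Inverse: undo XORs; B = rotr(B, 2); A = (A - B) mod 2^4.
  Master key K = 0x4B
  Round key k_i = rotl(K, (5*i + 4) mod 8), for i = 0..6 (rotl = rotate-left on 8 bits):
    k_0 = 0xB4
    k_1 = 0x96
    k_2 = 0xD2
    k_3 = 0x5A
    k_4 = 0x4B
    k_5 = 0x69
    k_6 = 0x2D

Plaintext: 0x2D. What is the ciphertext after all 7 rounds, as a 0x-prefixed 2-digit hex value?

0x8D

s_0 = plaintext = 0x2D
s_1 = Round(s_0, k_0) = 0xBC
s_2 = Round(s_1, k_1) = 0x1A
s_3 = Round(s_2, k_2) = 0x97
s_4 = Round(s_3, k_3) = 0xA8
s_5 = Round(s_4, k_4) = 0x96
s_6 = Round(s_5, k_5) = 0x6F
s_7 = Round(s_6, k_6) = 0x8D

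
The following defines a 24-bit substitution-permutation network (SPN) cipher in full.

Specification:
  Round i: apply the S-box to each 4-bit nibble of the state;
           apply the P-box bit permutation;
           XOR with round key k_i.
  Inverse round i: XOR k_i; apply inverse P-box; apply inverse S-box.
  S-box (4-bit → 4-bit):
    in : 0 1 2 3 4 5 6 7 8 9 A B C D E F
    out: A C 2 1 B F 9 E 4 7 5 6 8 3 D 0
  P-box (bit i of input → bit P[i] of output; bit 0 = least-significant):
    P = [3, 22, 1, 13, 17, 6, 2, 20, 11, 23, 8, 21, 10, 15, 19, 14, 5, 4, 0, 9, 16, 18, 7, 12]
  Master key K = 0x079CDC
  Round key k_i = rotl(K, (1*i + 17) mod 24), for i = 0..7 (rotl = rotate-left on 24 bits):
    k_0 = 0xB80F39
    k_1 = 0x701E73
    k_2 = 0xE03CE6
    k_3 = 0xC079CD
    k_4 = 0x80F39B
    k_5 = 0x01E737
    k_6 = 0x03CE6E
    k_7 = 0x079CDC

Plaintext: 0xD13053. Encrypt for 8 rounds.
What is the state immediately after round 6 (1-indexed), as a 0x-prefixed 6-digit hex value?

0x93B773

s_0 = plaintext = 0xD13053
s_1 = Round(s_0, k_0) = 0x0F0974
s_2 = Round(s_1, k_1) = 0xA4E73F
s_3 = Round(s_2, k_2) = 0x4B7B56
s_4 = Round(s_3, k_3) = 0x5F8890
s_5 = Round(s_4, k_4) = 0xCFC25F
s_6 = Round(s_5, k_5) = 0x93B773
s_7 = Round(s_6, k_6) = 0xBE4F82
s_8 = Round(s_7, k_7) = 0x435A79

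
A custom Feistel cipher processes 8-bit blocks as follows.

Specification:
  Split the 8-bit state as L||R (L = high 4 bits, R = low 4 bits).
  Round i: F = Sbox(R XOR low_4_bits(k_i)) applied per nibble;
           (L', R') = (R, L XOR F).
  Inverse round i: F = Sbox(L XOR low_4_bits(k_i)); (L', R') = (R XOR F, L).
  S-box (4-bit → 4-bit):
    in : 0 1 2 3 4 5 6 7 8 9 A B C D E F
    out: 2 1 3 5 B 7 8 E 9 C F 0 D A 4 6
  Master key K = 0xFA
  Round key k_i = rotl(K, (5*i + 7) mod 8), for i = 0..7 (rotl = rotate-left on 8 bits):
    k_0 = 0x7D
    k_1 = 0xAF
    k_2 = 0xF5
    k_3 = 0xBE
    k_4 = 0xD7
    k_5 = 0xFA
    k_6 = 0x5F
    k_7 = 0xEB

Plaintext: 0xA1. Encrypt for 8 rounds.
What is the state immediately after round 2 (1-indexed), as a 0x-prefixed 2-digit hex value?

0x78

s_0 = plaintext = 0xA1
s_1 = Round(s_0, k_0) = 0x17
s_2 = Round(s_1, k_1) = 0x78
s_3 = Round(s_2, k_2) = 0x8D
s_4 = Round(s_3, k_3) = 0xDD
s_5 = Round(s_4, k_4) = 0xD2
s_6 = Round(s_5, k_5) = 0x24
s_7 = Round(s_6, k_6) = 0x42
s_8 = Round(s_7, k_7) = 0x28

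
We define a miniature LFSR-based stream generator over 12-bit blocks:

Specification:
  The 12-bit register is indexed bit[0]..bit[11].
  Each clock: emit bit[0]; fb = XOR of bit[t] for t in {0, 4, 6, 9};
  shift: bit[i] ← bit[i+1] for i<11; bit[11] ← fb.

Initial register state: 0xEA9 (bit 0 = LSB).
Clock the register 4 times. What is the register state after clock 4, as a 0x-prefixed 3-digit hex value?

reg_0 = 0xEA9
clock 1: out=1, reg = 0x754
clock 2: out=0, reg = 0xBAA
clock 3: out=0, reg = 0xDD5
clock 4: out=1, reg = 0xEEA

0xEEA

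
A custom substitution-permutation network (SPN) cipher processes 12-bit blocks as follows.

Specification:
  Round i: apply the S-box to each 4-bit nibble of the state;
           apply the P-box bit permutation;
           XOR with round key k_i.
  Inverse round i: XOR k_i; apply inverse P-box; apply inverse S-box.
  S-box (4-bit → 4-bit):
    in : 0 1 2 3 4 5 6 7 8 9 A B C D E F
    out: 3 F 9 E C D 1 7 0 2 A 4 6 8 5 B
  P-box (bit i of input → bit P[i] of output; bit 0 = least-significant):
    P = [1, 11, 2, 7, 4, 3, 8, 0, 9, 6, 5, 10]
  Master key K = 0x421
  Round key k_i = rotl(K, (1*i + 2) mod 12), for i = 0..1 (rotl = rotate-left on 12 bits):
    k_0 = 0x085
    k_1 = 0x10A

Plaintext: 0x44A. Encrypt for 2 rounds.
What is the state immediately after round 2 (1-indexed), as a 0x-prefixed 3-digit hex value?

0x59F

s_0 = plaintext = 0x44A
s_1 = Round(s_0, k_0) = 0xD24
s_2 = Round(s_1, k_1) = 0x59F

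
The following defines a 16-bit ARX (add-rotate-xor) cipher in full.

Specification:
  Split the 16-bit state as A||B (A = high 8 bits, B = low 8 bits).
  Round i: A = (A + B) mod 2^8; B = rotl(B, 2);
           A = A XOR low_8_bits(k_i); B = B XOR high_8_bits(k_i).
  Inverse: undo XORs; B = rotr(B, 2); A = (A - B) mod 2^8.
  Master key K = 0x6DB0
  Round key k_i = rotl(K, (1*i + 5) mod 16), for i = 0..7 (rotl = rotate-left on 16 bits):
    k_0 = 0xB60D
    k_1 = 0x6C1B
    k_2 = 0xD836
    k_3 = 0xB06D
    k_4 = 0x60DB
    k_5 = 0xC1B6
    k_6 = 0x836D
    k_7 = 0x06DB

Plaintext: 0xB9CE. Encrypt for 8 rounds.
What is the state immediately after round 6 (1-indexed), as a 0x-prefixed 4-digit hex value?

0x4427

s_0 = plaintext = 0xB9CE
s_1 = Round(s_0, k_0) = 0x8A8D
s_2 = Round(s_1, k_1) = 0x0C5A
s_3 = Round(s_2, k_2) = 0x50B1
s_4 = Round(s_3, k_3) = 0x6C76
s_5 = Round(s_4, k_4) = 0x39B9
s_6 = Round(s_5, k_5) = 0x4427
s_7 = Round(s_6, k_6) = 0x061F
s_8 = Round(s_7, k_7) = 0xFE7A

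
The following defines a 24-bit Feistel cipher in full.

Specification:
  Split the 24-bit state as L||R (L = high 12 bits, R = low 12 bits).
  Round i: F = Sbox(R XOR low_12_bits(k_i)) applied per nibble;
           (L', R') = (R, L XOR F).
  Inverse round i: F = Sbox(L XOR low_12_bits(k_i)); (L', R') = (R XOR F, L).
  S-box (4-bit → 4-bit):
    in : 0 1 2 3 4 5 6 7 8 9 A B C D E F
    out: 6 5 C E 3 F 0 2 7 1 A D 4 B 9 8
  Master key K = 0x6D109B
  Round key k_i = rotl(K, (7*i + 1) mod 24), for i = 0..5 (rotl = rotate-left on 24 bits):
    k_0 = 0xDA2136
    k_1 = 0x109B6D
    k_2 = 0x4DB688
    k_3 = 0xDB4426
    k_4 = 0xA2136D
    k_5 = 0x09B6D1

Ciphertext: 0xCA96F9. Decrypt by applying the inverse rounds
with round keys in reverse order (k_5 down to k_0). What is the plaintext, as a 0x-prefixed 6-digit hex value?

s_0 = ciphertext = 0xCA96F9
s_1 = InvRound(s_0, k_5) = 0xCDECA9
s_2 = InvRound(s_1, k_4) = 0x477CDE
s_3 = InvRound(s_2, k_3) = 0xA2B477
s_4 = InvRound(s_3, k_2) = 0x0D9A2B
s_5 = InvRound(s_4, k_1) = 0x7F80D9
s_6 = InvRound(s_5, k_0) = 0x0907F8

0x0907F8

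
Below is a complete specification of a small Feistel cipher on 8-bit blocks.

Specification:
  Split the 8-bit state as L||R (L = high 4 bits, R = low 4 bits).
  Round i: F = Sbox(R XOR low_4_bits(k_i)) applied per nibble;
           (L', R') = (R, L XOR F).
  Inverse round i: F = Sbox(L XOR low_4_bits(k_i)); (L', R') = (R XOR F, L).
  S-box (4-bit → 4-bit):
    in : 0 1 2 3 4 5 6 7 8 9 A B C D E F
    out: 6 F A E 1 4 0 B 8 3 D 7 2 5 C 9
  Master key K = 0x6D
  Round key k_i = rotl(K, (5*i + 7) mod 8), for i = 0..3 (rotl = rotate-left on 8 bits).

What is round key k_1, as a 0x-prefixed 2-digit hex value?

K = 0x6D
k_0 = rotl(K, (5*0+7) mod 8) = rotl(K, 7) = 0xB6
k_1 = rotl(K, (5*1+7) mod 8) = rotl(K, 4) = 0xD6

0xD6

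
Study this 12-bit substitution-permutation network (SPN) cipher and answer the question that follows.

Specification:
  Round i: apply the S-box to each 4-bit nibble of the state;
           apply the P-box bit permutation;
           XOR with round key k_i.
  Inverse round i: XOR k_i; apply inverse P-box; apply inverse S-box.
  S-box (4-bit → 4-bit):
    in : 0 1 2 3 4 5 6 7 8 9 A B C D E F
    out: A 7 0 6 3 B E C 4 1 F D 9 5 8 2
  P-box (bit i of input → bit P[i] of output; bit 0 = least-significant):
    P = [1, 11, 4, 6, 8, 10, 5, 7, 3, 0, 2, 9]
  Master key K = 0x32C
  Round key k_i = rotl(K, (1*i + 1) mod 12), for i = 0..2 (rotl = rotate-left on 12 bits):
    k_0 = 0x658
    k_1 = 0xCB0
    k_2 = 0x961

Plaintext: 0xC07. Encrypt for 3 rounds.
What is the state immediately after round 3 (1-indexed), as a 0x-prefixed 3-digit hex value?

0x256

s_0 = plaintext = 0xC07
s_1 = Round(s_0, k_0) = 0x080
s_2 = Round(s_1, k_1) = 0x6D1
s_3 = Round(s_2, k_2) = 0x256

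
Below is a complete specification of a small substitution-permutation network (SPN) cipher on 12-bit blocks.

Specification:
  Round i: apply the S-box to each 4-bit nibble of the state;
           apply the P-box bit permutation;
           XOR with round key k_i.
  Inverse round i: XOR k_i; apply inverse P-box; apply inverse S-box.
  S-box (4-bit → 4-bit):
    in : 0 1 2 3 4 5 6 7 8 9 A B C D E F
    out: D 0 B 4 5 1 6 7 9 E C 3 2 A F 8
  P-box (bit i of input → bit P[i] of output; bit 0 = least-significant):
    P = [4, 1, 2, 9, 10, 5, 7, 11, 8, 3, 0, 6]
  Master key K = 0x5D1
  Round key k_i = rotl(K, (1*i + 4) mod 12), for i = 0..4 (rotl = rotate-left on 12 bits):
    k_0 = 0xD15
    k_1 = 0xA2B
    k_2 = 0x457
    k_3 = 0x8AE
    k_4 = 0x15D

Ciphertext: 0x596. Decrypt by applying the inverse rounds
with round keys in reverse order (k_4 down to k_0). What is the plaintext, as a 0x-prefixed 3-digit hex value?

s_0 = ciphertext = 0x596
s_1 = InvRound(s_0, k_4) = 0x94C
s_2 = InvRound(s_1, k_3) = 0x86C
s_3 = InvRound(s_2, k_2) = 0x62B
s_4 = InvRound(s_3, k_1) = 0x181
s_5 = InvRound(s_4, k_0) = 0x104

0x104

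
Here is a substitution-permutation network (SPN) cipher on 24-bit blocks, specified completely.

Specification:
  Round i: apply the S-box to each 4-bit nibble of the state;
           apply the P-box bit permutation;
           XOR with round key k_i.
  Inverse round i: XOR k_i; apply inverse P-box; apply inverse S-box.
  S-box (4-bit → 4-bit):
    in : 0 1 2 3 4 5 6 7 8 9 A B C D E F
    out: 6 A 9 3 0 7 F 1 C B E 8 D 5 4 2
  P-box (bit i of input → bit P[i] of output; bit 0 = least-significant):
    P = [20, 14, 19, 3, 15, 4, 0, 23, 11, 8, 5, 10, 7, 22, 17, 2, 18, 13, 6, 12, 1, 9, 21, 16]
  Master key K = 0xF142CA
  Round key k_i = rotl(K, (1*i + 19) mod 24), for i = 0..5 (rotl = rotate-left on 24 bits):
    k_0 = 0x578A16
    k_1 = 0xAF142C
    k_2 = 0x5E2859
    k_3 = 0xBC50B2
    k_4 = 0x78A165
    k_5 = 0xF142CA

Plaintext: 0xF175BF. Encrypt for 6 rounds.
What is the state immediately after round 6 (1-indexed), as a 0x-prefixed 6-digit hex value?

0x37B6F3

s_0 = plaintext = 0xF175BF
s_1 = Round(s_0, k_0) = 0xD7F1B6
s_2 = Round(s_1, k_1) = 0x535126
s_3 = Round(s_2, k_2) = 0xA0CFD3
s_4 = Round(s_3, k_3) = 0x8FB377
s_5 = Round(s_4, k_4) = 0x490861
s_6 = Round(s_5, k_5) = 0x37B6F3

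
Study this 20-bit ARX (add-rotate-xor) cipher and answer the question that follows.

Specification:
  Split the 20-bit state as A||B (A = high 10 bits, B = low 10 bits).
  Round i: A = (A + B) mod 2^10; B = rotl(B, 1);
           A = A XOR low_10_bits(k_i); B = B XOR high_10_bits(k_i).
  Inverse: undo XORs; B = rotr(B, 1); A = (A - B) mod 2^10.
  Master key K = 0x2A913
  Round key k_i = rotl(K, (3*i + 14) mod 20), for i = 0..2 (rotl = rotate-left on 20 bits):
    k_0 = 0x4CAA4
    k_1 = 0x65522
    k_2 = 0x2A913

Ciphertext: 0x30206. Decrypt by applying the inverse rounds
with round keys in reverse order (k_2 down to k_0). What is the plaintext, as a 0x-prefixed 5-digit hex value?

s_0 = ciphertext = 0x30206
s_1 = InvRound(s_0, k_2) = 0x1F556
s_2 = InvRound(s_1, k_1) = 0xBFA61
s_3 = InvRound(s_2, k_0) = 0x2C7A9

0x2C7A9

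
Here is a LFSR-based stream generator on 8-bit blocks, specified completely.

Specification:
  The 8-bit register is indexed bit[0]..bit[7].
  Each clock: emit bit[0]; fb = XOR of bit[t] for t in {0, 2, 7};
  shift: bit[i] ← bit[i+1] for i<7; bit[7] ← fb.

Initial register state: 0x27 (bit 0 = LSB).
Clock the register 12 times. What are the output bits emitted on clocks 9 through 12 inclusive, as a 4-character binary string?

reg_0 = 0x27
clock 1: out=1, reg = 0x13
clock 2: out=1, reg = 0x89
clock 3: out=1, reg = 0x44
clock 4: out=0, reg = 0xA2
clock 5: out=0, reg = 0xD1
clock 6: out=1, reg = 0x68
clock 7: out=0, reg = 0x34
clock 8: out=0, reg = 0x9A
clock 9: out=0, reg = 0xCD
clock 10: out=1, reg = 0xE6
clock 11: out=0, reg = 0x73
clock 12: out=1, reg = 0xB9

0101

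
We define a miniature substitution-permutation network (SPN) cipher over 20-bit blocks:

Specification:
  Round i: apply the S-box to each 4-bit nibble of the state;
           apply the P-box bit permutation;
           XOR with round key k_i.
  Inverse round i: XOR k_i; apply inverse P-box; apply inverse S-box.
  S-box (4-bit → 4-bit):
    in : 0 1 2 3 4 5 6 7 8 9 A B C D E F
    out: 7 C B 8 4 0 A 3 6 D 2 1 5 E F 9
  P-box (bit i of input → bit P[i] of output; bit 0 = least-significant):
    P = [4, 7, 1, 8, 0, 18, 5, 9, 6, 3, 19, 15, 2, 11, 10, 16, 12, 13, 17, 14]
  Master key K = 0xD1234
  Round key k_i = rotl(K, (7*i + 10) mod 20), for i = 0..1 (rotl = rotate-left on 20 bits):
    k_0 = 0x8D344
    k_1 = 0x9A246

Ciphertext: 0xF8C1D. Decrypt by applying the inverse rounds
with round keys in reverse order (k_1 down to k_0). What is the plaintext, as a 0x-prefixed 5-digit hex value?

0xF4745

s_0 = ciphertext = 0xF8C1D
s_1 = InvRound(s_0, k_1) = 0x8872C
s_2 = InvRound(s_1, k_0) = 0xF4745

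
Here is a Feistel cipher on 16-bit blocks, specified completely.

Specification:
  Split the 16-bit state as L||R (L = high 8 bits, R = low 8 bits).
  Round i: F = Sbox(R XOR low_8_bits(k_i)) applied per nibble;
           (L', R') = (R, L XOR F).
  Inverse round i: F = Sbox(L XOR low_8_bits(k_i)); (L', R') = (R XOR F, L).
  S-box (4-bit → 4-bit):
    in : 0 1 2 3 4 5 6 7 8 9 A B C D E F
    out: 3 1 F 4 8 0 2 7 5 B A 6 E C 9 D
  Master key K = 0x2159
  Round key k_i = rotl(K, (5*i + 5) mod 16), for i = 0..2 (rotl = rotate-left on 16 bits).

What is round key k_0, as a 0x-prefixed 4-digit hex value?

0x2B24

K = 0x2159
k_0 = rotl(K, (5*0+5) mod 16) = rotl(K, 5) = 0x2B24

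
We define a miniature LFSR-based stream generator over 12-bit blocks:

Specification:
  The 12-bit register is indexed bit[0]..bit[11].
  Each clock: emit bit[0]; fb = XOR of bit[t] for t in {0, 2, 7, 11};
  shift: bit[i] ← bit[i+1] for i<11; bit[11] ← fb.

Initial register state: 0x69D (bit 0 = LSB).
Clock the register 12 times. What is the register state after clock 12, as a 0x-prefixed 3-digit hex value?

0x18D

reg_0 = 0x69D
clock 1: out=1, reg = 0xB4E
clock 2: out=0, reg = 0x5A7
clock 3: out=1, reg = 0xAD3
clock 4: out=1, reg = 0xD69
clock 5: out=1, reg = 0x6B4
clock 6: out=0, reg = 0x35A
clock 7: out=0, reg = 0x1AD
clock 8: out=1, reg = 0x8D6
clock 9: out=0, reg = 0xC6B
clock 10: out=1, reg = 0x635
clock 11: out=1, reg = 0x31A
clock 12: out=0, reg = 0x18D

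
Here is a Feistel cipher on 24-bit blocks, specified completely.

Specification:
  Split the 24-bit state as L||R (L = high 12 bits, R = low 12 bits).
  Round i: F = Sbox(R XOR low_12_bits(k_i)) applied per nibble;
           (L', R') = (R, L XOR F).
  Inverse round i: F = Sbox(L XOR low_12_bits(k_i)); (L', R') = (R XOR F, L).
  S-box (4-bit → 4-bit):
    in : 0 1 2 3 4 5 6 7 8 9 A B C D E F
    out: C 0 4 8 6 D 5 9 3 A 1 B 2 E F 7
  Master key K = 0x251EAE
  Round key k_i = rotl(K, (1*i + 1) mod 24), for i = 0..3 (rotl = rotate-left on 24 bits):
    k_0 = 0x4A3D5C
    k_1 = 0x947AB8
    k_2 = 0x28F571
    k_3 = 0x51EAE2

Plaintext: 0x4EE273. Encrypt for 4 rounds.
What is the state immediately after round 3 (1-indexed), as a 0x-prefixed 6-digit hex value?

0x873D6D

s_0 = plaintext = 0x4EE273
s_1 = Round(s_0, k_0) = 0x2733A9
s_2 = Round(s_1, k_1) = 0x3A9873
s_3 = Round(s_2, k_2) = 0x873D6D
s_4 = Round(s_3, k_3) = 0xD6D144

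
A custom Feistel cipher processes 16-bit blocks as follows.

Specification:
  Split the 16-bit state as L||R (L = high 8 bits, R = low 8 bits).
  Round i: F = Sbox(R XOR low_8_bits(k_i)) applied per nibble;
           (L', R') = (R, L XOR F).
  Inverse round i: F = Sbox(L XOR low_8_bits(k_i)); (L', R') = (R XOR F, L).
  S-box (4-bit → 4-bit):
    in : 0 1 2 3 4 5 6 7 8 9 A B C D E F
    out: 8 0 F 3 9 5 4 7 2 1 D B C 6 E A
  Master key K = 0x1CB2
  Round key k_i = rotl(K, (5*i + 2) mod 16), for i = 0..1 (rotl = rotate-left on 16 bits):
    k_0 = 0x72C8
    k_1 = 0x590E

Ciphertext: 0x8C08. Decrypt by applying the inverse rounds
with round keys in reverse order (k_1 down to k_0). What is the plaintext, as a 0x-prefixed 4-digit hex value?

0x6627

s_0 = ciphertext = 0x8C08
s_1 = InvRound(s_0, k_1) = 0x278C
s_2 = InvRound(s_1, k_0) = 0x6627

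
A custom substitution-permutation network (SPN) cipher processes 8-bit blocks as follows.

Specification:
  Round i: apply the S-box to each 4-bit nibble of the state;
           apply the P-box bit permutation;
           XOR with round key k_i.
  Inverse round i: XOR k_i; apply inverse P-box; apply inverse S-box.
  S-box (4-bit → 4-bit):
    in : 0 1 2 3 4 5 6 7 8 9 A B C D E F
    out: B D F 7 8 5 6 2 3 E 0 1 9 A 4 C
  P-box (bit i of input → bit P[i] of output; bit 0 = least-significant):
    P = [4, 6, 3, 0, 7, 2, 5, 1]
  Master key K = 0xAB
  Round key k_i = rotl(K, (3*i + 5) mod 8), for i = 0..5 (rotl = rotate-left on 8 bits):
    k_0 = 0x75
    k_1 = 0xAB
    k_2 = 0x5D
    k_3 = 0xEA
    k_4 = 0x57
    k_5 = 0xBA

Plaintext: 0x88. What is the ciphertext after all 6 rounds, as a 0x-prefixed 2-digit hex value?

0xBE

s_0 = plaintext = 0x88
s_1 = Round(s_0, k_0) = 0xA1
s_2 = Round(s_1, k_1) = 0xB2
s_3 = Round(s_2, k_2) = 0x84
s_4 = Round(s_3, k_3) = 0x6F
s_5 = Round(s_4, k_4) = 0x7A
s_6 = Round(s_5, k_5) = 0xBE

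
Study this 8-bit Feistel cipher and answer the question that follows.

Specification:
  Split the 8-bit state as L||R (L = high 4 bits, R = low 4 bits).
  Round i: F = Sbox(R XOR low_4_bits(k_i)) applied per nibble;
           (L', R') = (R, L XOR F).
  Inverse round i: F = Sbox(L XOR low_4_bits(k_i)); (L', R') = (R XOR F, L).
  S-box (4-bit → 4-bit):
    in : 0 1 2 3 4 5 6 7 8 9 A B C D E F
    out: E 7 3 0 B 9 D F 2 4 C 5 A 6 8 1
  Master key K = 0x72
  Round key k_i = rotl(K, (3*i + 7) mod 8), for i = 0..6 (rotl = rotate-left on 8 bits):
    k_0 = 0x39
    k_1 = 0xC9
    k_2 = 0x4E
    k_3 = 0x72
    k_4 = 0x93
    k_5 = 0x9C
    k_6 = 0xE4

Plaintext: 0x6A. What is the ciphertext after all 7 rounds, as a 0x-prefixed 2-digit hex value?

0x8D

s_0 = plaintext = 0x6A
s_1 = Round(s_0, k_0) = 0xA6
s_2 = Round(s_1, k_1) = 0x6B
s_3 = Round(s_2, k_2) = 0xBF
s_4 = Round(s_3, k_3) = 0xFD
s_5 = Round(s_4, k_4) = 0xD7
s_6 = Round(s_5, k_5) = 0x78
s_7 = Round(s_6, k_6) = 0x8D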